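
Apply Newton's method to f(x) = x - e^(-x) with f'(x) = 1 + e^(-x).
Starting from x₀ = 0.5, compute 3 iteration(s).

f(x) = x - e^(-x)
f'(x) = 1 + e^(-x)
x₀ = 0.5

Newton-Raphson formula: x_{n+1} = x_n - f(x_n)/f'(x_n)

Iteration 1:
  f(0.500000) = -0.106531
  f'(0.500000) = 1.606531
  x_1 = 0.500000 - (-0.106531)/1.606531 = 0.566311
Iteration 2:
  f(0.566311) = -0.001305
  f'(0.566311) = 1.567616
  x_2 = 0.566311 - (-0.001305)/1.567616 = 0.567143
Iteration 3:
  f(0.567143) = 0.000000
  f'(0.567143) = 1.567143
  x_3 = 0.567143 - 0.000000/1.567143 = 0.567143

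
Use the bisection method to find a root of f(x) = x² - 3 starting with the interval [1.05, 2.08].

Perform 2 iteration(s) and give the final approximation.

f(x) = x² - 3
Initial interval: [1.05, 2.08]

Iteration 1:
  c_1 = (1.050000 + 2.080000)/2 = 1.565000
  f(c_1) = f(1.565000) = -0.550775
  f(a) × f(c) ≥ 0, new interval: [1.565000, 2.080000]
Iteration 2:
  c_2 = (1.565000 + 2.080000)/2 = 1.822500
  f(c_2) = f(1.822500) = 0.321506
  f(a) × f(c) < 0, new interval: [1.565000, 1.822500]

After 2 iteration(s), the approximation is c_2 = 1.822500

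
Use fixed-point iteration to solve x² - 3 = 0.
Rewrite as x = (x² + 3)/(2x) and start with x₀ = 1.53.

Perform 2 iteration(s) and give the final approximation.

Equation: x² - 3 = 0
Fixed-point form: x = (x² + 3)/(2x)
x₀ = 1.53

x_1 = g(1.530000) = 1.745392
x_2 = g(1.745392) = 1.732102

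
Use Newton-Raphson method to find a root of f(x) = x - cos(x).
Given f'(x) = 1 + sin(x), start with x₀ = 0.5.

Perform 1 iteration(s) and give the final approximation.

f(x) = x - cos(x)
f'(x) = 1 + sin(x)
x₀ = 0.5

Newton-Raphson formula: x_{n+1} = x_n - f(x_n)/f'(x_n)

Iteration 1:
  f(0.500000) = -0.377583
  f'(0.500000) = 1.479426
  x_1 = 0.500000 - (-0.377583)/1.479426 = 0.755222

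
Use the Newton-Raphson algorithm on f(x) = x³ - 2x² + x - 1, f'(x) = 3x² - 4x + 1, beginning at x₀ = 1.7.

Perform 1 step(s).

f(x) = x³ - 2x² + x - 1
f'(x) = 3x² - 4x + 1
x₀ = 1.7

Newton-Raphson formula: x_{n+1} = x_n - f(x_n)/f'(x_n)

Iteration 1:
  f(1.700000) = -0.167000
  f'(1.700000) = 2.870000
  x_1 = 1.700000 - (-0.167000)/2.870000 = 1.758188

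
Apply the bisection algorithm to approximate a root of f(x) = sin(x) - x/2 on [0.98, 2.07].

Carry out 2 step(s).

f(x) = sin(x) - x/2
Initial interval: [0.98, 2.07]

Iteration 1:
  c_1 = (0.980000 + 2.070000)/2 = 1.525000
  f(c_1) = f(1.525000) = 0.236452
  f(a) × f(c) ≥ 0, new interval: [1.525000, 2.070000]
Iteration 2:
  c_2 = (1.525000 + 2.070000)/2 = 1.797500
  f(c_2) = f(1.797500) = 0.075663
  f(a) × f(c) ≥ 0, new interval: [1.797500, 2.070000]

After 2 iteration(s), the approximation is c_2 = 1.797500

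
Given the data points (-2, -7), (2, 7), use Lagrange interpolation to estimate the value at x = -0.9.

Lagrange interpolation formula:
P(x) = Σ yᵢ × Lᵢ(x)
where Lᵢ(x) = Π_{j≠i} (x - xⱼ)/(xᵢ - xⱼ)

L_0(-0.9) = (-0.9 - 2)/(-2 - 2) = 0.725000
L_1(-0.9) = (-0.9 - (-2))/(2 - (-2)) = 0.275000

P(-0.9) = (-7)×L_0(-0.9) + 7×L_1(-0.9)
P(-0.9) = -3.150000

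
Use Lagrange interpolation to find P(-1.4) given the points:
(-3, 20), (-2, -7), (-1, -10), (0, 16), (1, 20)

Lagrange interpolation formula:
P(x) = Σ yᵢ × Lᵢ(x)
where Lᵢ(x) = Π_{j≠i} (x - xⱼ)/(xᵢ - xⱼ)

L_0(-1.4) = (-1.4 - (-2))/(-3 - (-2)) × (-1.4 - (-1))/(-3 - (-1)) × (-1.4 - 0)/(-3 - 0) × (-1.4 - 1)/(-3 - 1) = -0.033600
L_1(-1.4) = (-1.4 - (-3))/(-2 - (-3)) × (-1.4 - (-1))/(-2 - (-1)) × (-1.4 - 0)/(-2 - 0) × (-1.4 - 1)/(-2 - 1) = 0.358400
L_2(-1.4) = (-1.4 - (-3))/(-1 - (-3)) × (-1.4 - (-2))/(-1 - (-2)) × (-1.4 - 0)/(-1 - 0) × (-1.4 - 1)/(-1 - 1) = 0.806400
L_3(-1.4) = (-1.4 - (-3))/(0 - (-3)) × (-1.4 - (-2))/(0 - (-2)) × (-1.4 - (-1))/(0 - (-1)) × (-1.4 - 1)/(0 - 1) = -0.153600
L_4(-1.4) = (-1.4 - (-3))/(1 - (-3)) × (-1.4 - (-2))/(1 - (-2)) × (-1.4 - (-1))/(1 - (-1)) × (-1.4 - 0)/(1 - 0) = 0.022400

P(-1.4) = 20×L_0(-1.4) + (-7)×L_1(-1.4) + (-10)×L_2(-1.4) + 16×L_3(-1.4) + 20×L_4(-1.4)
P(-1.4) = -13.254400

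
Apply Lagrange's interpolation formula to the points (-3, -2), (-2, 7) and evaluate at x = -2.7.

Lagrange interpolation formula:
P(x) = Σ yᵢ × Lᵢ(x)
where Lᵢ(x) = Π_{j≠i} (x - xⱼ)/(xᵢ - xⱼ)

L_0(-2.7) = (-2.7 - (-2))/(-3 - (-2)) = 0.700000
L_1(-2.7) = (-2.7 - (-3))/(-2 - (-3)) = 0.300000

P(-2.7) = (-2)×L_0(-2.7) + 7×L_1(-2.7)
P(-2.7) = 0.700000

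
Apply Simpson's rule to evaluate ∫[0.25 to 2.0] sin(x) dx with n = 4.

f(x) = sin(x)
a = 0.25, b = 2.0, n = 4
h = (b - a)/n = 0.437500

Simpson's rule: (h/3)[f(x₀) + 4f(x₁) + 2f(x₂) + ... + f(xₙ)]

x_0 = 0.2500, f(x_0) = 0.247404, coefficient = 1
x_1 = 0.6875, f(x_1) = 0.634607, coefficient = 4
x_2 = 1.1250, f(x_2) = 0.902268, coefficient = 2
x_3 = 1.5625, f(x_3) = 0.999966, coefficient = 4
x_4 = 2.0000, f(x_4) = 0.909297, coefficient = 1

I ≈ (0.437500/3) × 9.499527 = 1.385348
Exact value: 1.385059
Error: 0.000288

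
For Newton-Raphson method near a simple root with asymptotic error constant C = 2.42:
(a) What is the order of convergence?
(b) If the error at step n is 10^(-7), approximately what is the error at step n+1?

(a) Newton-Raphson has quadratic (order 2) convergence near simple roots.
    This means |e_{n+1}| ≈ C|e_n|².

(b) With |e_n| = 10^(-7) and C = 2.42:
    |e_{n+1}| ≈ 2.42 × (10^(-7))² = 2.42 × 10^(-14)

(a) 2 (quadratic); (b) |e_{n+1}| ≈ 2.420e-14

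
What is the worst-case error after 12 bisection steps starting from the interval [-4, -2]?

Bisection error bound: |error| ≤ (b-a)/2^n
|error| ≤ (-2 - (-4))/2^12 = 2/2^12
|error| ≤ 0.0004882812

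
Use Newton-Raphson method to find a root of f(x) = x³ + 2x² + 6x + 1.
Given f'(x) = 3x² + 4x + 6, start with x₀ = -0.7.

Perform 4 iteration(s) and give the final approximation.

f(x) = x³ + 2x² + 6x + 1
f'(x) = 3x² + 4x + 6
x₀ = -0.7

Newton-Raphson formula: x_{n+1} = x_n - f(x_n)/f'(x_n)

Iteration 1:
  f(-0.700000) = -2.563000
  f'(-0.700000) = 4.670000
  x_1 = -0.700000 - (-2.563000)/4.670000 = -0.151178
Iteration 2:
  f(-0.151178) = 0.135188
  f'(-0.151178) = 5.463853
  x_2 = -0.151178 - 0.135188/5.463853 = -0.175920
Iteration 3:
  f(-0.175920) = 0.000932
  f'(-0.175920) = 5.389164
  x_3 = -0.175920 - 0.000932/5.389164 = -0.176093
Iteration 4:
  f(-0.176093) = 0.000000
  f'(-0.176093) = 5.388655
  x_4 = -0.176093 - 0.000000/5.388655 = -0.176093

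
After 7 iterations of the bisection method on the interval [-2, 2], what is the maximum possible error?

Bisection error bound: |error| ≤ (b-a)/2^n
|error| ≤ (2 - (-2))/2^7 = 4/2^7
|error| ≤ 0.0312500000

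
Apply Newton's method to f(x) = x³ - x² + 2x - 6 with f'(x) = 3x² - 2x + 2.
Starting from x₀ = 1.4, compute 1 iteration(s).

f(x) = x³ - x² + 2x - 6
f'(x) = 3x² - 2x + 2
x₀ = 1.4

Newton-Raphson formula: x_{n+1} = x_n - f(x_n)/f'(x_n)

Iteration 1:
  f(1.400000) = -2.416000
  f'(1.400000) = 5.080000
  x_1 = 1.400000 - (-2.416000)/5.080000 = 1.875591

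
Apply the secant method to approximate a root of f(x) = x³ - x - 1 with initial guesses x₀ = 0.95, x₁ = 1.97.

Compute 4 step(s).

f(x) = x³ - x - 1
x₀ = 0.95, x₁ = 1.97

Secant formula: x_{n+1} = x_n - f(x_n)(x_n - x_{n-1})/(f(x_n) - f(x_{n-1}))

Iteration 1:
  f(0.950000) = -1.092625
  f(1.970000) = 4.675373
  x_2 = 1.970000 - 4.675373×(1.970000 - 0.950000)/(4.675373 - (-1.092625))
       = 1.143217
Iteration 2:
  f(1.970000) = 4.675373
  f(1.143217) = -0.649094
  x_3 = 1.143217 - (-0.649094)×(1.143217 - 1.970000)/(-0.649094 - 4.675373)
       = 1.244009
Iteration 3:
  f(1.143217) = -0.649094
  f(1.244009) = -0.318834
  x_4 = 1.244009 - (-0.318834)×(1.244009 - 1.143217)/(-0.318834 - (-0.649094))
       = 1.341313
Iteration 4:
  f(1.244009) = -0.318834
  f(1.341313) = 0.071869
  x_5 = 1.341313 - 0.071869×(1.341313 - 1.244009)/(0.071869 - (-0.318834))
       = 1.323414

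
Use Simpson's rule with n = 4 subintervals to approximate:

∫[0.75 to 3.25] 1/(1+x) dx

f(x) = 1/(1+x)
a = 0.75, b = 3.25, n = 4
h = (b - a)/n = 0.625000

Simpson's rule: (h/3)[f(x₀) + 4f(x₁) + 2f(x₂) + ... + f(xₙ)]

x_0 = 0.7500, f(x_0) = 0.571429, coefficient = 1
x_1 = 1.3750, f(x_1) = 0.421053, coefficient = 4
x_2 = 2.0000, f(x_2) = 0.333333, coefficient = 2
x_3 = 2.6250, f(x_3) = 0.275862, coefficient = 4
x_4 = 3.2500, f(x_4) = 0.235294, coefficient = 1

I ≈ (0.625000/3) × 4.261048 = 0.887718
Exact value: 0.887303
Error: 0.000415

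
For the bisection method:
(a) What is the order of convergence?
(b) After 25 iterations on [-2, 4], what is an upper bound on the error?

(a) Bisection has linear (order 1) convergence; the error is halved each step.

(b) Error bound = (b-a)/2^n = (4 - (-2))/2^{25}
    = 6/2^{25}

(a) 1 (linear); (b) error ≤ 1.79e-07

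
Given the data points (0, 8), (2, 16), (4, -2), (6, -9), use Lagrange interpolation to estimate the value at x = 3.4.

Lagrange interpolation formula:
P(x) = Σ yᵢ × Lᵢ(x)
where Lᵢ(x) = Π_{j≠i} (x - xⱼ)/(xᵢ - xⱼ)

L_0(3.4) = (3.4 - 2)/(0 - 2) × (3.4 - 4)/(0 - 4) × (3.4 - 6)/(0 - 6) = -0.045500
L_1(3.4) = (3.4 - 0)/(2 - 0) × (3.4 - 4)/(2 - 4) × (3.4 - 6)/(2 - 6) = 0.331500
L_2(3.4) = (3.4 - 0)/(4 - 0) × (3.4 - 2)/(4 - 2) × (3.4 - 6)/(4 - 6) = 0.773500
L_3(3.4) = (3.4 - 0)/(6 - 0) × (3.4 - 2)/(6 - 2) × (3.4 - 4)/(6 - 4) = -0.059500

P(3.4) = 8×L_0(3.4) + 16×L_1(3.4) + (-2)×L_2(3.4) + (-9)×L_3(3.4)
P(3.4) = 3.928500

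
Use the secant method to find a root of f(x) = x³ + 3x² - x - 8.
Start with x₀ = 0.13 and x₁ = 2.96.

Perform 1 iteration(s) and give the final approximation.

f(x) = x³ + 3x² - x - 8
x₀ = 0.13, x₁ = 2.96

Secant formula: x_{n+1} = x_n - f(x_n)(x_n - x_{n-1})/(f(x_n) - f(x_{n-1}))

Iteration 1:
  f(0.130000) = -8.077103
  f(2.960000) = 41.259136
  x_2 = 2.960000 - 41.259136×(2.960000 - 0.130000)/(41.259136 - (-8.077103))
       = 0.593315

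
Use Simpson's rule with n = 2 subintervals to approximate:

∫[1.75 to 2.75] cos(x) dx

f(x) = cos(x)
a = 1.75, b = 2.75, n = 2
h = (b - a)/n = 0.500000

Simpson's rule: (h/3)[f(x₀) + 4f(x₁) + 2f(x₂) + ... + f(xₙ)]

x_0 = 1.7500, f(x_0) = -0.178246, coefficient = 1
x_1 = 2.2500, f(x_1) = -0.628174, coefficient = 4
x_2 = 2.7500, f(x_2) = -0.924302, coefficient = 1

I ≈ (0.500000/3) × -3.615243 = -0.602540
Exact value: -0.602325
Error: 0.000216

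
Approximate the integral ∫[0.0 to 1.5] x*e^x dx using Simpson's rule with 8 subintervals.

f(x) = x*e^x
a = 0.0, b = 1.5, n = 8
h = (b - a)/n = 0.187500

Simpson's rule: (h/3)[f(x₀) + 4f(x₁) + 2f(x₂) + ... + f(xₙ)]

x_0 = 0.0000, f(x_0) = 0.000000, coefficient = 1
x_1 = 0.1875, f(x_1) = 0.226168, coefficient = 4
x_2 = 0.3750, f(x_2) = 0.545622, coefficient = 2
x_3 = 0.5625, f(x_3) = 0.987218, coefficient = 4
x_4 = 0.7500, f(x_4) = 1.587750, coefficient = 2
x_5 = 0.9375, f(x_5) = 2.393990, coefficient = 4
x_6 = 1.1250, f(x_6) = 3.465244, coefficient = 2
x_7 = 1.3125, f(x_7) = 4.876529, coefficient = 4
x_8 = 1.5000, f(x_8) = 6.722534, coefficient = 1

I ≈ (0.187500/3) × 51.855388 = 3.240962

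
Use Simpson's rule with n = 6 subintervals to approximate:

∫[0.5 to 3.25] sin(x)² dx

f(x) = sin(x)²
a = 0.5, b = 3.25, n = 6
h = (b - a)/n = 0.458333

Simpson's rule: (h/3)[f(x₀) + 4f(x₁) + 2f(x₂) + ... + f(xₙ)]

x_0 = 0.5000, f(x_0) = 0.229849, coefficient = 1
x_1 = 0.9583, f(x_1) = 0.669508, coefficient = 4
x_2 = 1.4167, f(x_2) = 0.976432, coefficient = 2
x_3 = 1.8750, f(x_3) = 0.910280, coefficient = 4
x_4 = 2.3333, f(x_4) = 0.522853, coefficient = 2
x_5 = 2.7917, f(x_5) = 0.117531, coefficient = 4
x_6 = 3.2500, f(x_6) = 0.011706, coefficient = 1

I ≈ (0.458333/3) × 10.029399 = 1.532269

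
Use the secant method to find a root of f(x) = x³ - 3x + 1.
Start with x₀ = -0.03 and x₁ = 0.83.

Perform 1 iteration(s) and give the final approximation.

f(x) = x³ - 3x + 1
x₀ = -0.03, x₁ = 0.83

Secant formula: x_{n+1} = x_n - f(x_n)(x_n - x_{n-1})/(f(x_n) - f(x_{n-1}))

Iteration 1:
  f(-0.030000) = 1.089973
  f(0.830000) = -0.918213
  x_2 = 0.830000 - (-0.918213)×(0.830000 - (-0.030000))/(-0.918213 - 1.089973)
       = 0.436778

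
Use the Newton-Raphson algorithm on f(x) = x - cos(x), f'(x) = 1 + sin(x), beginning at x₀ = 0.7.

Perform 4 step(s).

f(x) = x - cos(x)
f'(x) = 1 + sin(x)
x₀ = 0.7

Newton-Raphson formula: x_{n+1} = x_n - f(x_n)/f'(x_n)

Iteration 1:
  f(0.700000) = -0.064842
  f'(0.700000) = 1.644218
  x_1 = 0.700000 - (-0.064842)/1.644218 = 0.739436
Iteration 2:
  f(0.739436) = 0.000588
  f'(0.739436) = 1.673872
  x_2 = 0.739436 - 0.000588/1.673872 = 0.739085
Iteration 3:
  f(0.739085) = 0.000000
  f'(0.739085) = 1.673612
  x_3 = 0.739085 - 0.000000/1.673612 = 0.739085
Iteration 4:
  f(0.739085) = 0.000000
  f'(0.739085) = 1.673612
  x_4 = 0.739085 - 0.000000/1.673612 = 0.739085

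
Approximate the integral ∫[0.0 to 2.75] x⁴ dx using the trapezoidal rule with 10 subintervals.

f(x) = x⁴
a = 0.0, b = 2.75, n = 10
h = (b - a)/n = 0.275000

Trapezoidal rule: (h/2)[f(x₀) + 2f(x₁) + 2f(x₂) + ... + f(xₙ)]

x_0 = 0.0000, f(x_0) = 0.000000, coefficient = 1
x_1 = 0.2750, f(x_1) = 0.005719, coefficient = 2
x_2 = 0.5500, f(x_2) = 0.091506, coefficient = 2
x_3 = 0.8250, f(x_3) = 0.463250, coefficient = 2
x_4 = 1.1000, f(x_4) = 1.464100, coefficient = 2
x_5 = 1.3750, f(x_5) = 3.574463, coefficient = 2
x_6 = 1.6500, f(x_6) = 7.412006, coefficient = 2
x_7 = 1.9250, f(x_7) = 13.731657, coefficient = 2
x_8 = 2.2000, f(x_8) = 23.425600, coefficient = 2
x_9 = 2.4750, f(x_9) = 37.523282, coefficient = 2
x_10 = 2.7500, f(x_10) = 57.191406, coefficient = 1

I ≈ (0.275000/2) × 232.574573 = 31.979004
Exact value: 31.455273
Error: 0.523730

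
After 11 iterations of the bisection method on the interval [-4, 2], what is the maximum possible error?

Bisection error bound: |error| ≤ (b-a)/2^n
|error| ≤ (2 - (-4))/2^11 = 6/2^11
|error| ≤ 0.0029296875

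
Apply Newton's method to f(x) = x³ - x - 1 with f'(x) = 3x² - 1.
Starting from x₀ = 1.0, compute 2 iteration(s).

f(x) = x³ - x - 1
f'(x) = 3x² - 1
x₀ = 1.0

Newton-Raphson formula: x_{n+1} = x_n - f(x_n)/f'(x_n)

Iteration 1:
  f(1.000000) = -1.000000
  f'(1.000000) = 2.000000
  x_1 = 1.000000 - (-1.000000)/2.000000 = 1.500000
Iteration 2:
  f(1.500000) = 0.875000
  f'(1.500000) = 5.750000
  x_2 = 1.500000 - 0.875000/5.750000 = 1.347826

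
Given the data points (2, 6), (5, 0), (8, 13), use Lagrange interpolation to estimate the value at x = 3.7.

Lagrange interpolation formula:
P(x) = Σ yᵢ × Lᵢ(x)
where Lᵢ(x) = Π_{j≠i} (x - xⱼ)/(xᵢ - xⱼ)

L_0(3.7) = (3.7 - 5)/(2 - 5) × (3.7 - 8)/(2 - 8) = 0.310556
L_1(3.7) = (3.7 - 2)/(5 - 2) × (3.7 - 8)/(5 - 8) = 0.812222
L_2(3.7) = (3.7 - 2)/(8 - 2) × (3.7 - 5)/(8 - 5) = -0.122778

P(3.7) = 6×L_0(3.7) + 0×L_1(3.7) + 13×L_2(3.7)
P(3.7) = 0.267222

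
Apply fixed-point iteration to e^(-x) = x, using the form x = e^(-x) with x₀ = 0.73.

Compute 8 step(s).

Equation: e^(-x) = x
Fixed-point form: x = e^(-x)
x₀ = 0.73

x_1 = g(0.730000) = 0.481909
x_2 = g(0.481909) = 0.617603
x_3 = g(0.617603) = 0.539235
x_4 = g(0.539235) = 0.583194
x_5 = g(0.583194) = 0.558113
x_6 = g(0.558113) = 0.572288
x_7 = g(0.572288) = 0.564233
x_8 = g(0.564233) = 0.568796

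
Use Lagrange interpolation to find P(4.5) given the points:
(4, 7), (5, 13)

Lagrange interpolation formula:
P(x) = Σ yᵢ × Lᵢ(x)
where Lᵢ(x) = Π_{j≠i} (x - xⱼ)/(xᵢ - xⱼ)

L_0(4.5) = (4.5 - 5)/(4 - 5) = 0.500000
L_1(4.5) = (4.5 - 4)/(5 - 4) = 0.500000

P(4.5) = 7×L_0(4.5) + 13×L_1(4.5)
P(4.5) = 10.000000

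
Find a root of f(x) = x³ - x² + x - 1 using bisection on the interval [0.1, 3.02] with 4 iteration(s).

f(x) = x³ - x² + x - 1
Initial interval: [0.1, 3.02]

Iteration 1:
  c_1 = (0.100000 + 3.020000)/2 = 1.560000
  f(c_1) = f(1.560000) = 1.922816
  f(a) × f(c) < 0, new interval: [0.100000, 1.560000]
Iteration 2:
  c_2 = (0.100000 + 1.560000)/2 = 0.830000
  f(c_2) = f(0.830000) = -0.287113
  f(a) × f(c) ≥ 0, new interval: [0.830000, 1.560000]
Iteration 3:
  c_3 = (0.830000 + 1.560000)/2 = 1.195000
  f(c_3) = f(1.195000) = 0.473465
  f(a) × f(c) < 0, new interval: [0.830000, 1.195000]
Iteration 4:
  c_4 = (0.830000 + 1.195000)/2 = 1.012500
  f(c_4) = f(1.012500) = 0.025314
  f(a) × f(c) < 0, new interval: [0.830000, 1.012500]

After 4 iteration(s), the approximation is c_4 = 1.012500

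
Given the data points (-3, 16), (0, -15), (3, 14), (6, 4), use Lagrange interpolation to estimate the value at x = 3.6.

Lagrange interpolation formula:
P(x) = Σ yᵢ × Lᵢ(x)
where Lᵢ(x) = Π_{j≠i} (x - xⱼ)/(xᵢ - xⱼ)

L_0(3.6) = (3.6 - 0)/(-3 - 0) × (3.6 - 3)/(-3 - 3) × (3.6 - 6)/(-3 - 6) = 0.032000
L_1(3.6) = (3.6 - (-3))/(0 - (-3)) × (3.6 - 3)/(0 - 3) × (3.6 - 6)/(0 - 6) = -0.176000
L_2(3.6) = (3.6 - (-3))/(3 - (-3)) × (3.6 - 0)/(3 - 0) × (3.6 - 6)/(3 - 6) = 1.056000
L_3(3.6) = (3.6 - (-3))/(6 - (-3)) × (3.6 - 0)/(6 - 0) × (3.6 - 3)/(6 - 3) = 0.088000

P(3.6) = 16×L_0(3.6) + (-15)×L_1(3.6) + 14×L_2(3.6) + 4×L_3(3.6)
P(3.6) = 18.288000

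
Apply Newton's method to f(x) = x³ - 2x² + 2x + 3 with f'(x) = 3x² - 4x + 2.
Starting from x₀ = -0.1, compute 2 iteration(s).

f(x) = x³ - 2x² + 2x + 3
f'(x) = 3x² - 4x + 2
x₀ = -0.1

Newton-Raphson formula: x_{n+1} = x_n - f(x_n)/f'(x_n)

Iteration 1:
  f(-0.100000) = 2.779000
  f'(-0.100000) = 2.430000
  x_1 = -0.100000 - 2.779000/2.430000 = -1.243621
Iteration 2:
  f(-1.243621) = -4.503809
  f'(-1.243621) = 11.614268
  x_2 = -1.243621 - (-4.503809)/11.614268 = -0.855839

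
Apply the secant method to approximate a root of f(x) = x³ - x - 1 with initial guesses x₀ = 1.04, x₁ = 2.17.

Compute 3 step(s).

f(x) = x³ - x - 1
x₀ = 1.04, x₁ = 2.17

Secant formula: x_{n+1} = x_n - f(x_n)(x_n - x_{n-1})/(f(x_n) - f(x_{n-1}))

Iteration 1:
  f(1.040000) = -0.915136
  f(2.170000) = 7.048313
  x_2 = 2.170000 - 7.048313×(2.170000 - 1.040000)/(7.048313 - (-0.915136))
       = 1.169856
Iteration 2:
  f(2.170000) = 7.048313
  f(1.169856) = -0.568833
  x_3 = 1.169856 - (-0.568833)×(1.169856 - 2.170000)/(-0.568833 - 7.048313)
       = 1.244545
Iteration 3:
  f(1.169856) = -0.568833
  f(1.244545) = -0.316879
  x_4 = 1.244545 - (-0.316879)×(1.244545 - 1.169856)/(-0.316879 - (-0.568833))
       = 1.338480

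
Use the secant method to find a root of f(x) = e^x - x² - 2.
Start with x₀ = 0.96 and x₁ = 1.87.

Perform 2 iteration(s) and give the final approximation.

f(x) = e^x - x² - 2
x₀ = 0.96, x₁ = 1.87

Secant formula: x_{n+1} = x_n - f(x_n)(x_n - x_{n-1})/(f(x_n) - f(x_{n-1}))

Iteration 1:
  f(0.960000) = -0.309904
  f(1.870000) = 0.991396
  x_2 = 1.870000 - 0.991396×(1.870000 - 0.960000)/(0.991396 - (-0.309904))
       = 1.176716
Iteration 2:
  f(1.870000) = 0.991396
  f(1.176716) = -0.140956
  x_3 = 1.176716 - (-0.140956)×(1.176716 - 1.870000)/(-0.140956 - 0.991396)
       = 1.263016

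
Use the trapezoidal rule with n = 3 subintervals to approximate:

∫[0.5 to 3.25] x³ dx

f(x) = x³
a = 0.5, b = 3.25, n = 3
h = (b - a)/n = 0.916667

Trapezoidal rule: (h/2)[f(x₀) + 2f(x₁) + 2f(x₂) + ... + f(xₙ)]

x_0 = 0.5000, f(x_0) = 0.125000, coefficient = 1
x_1 = 1.4167, f(x_1) = 2.843171, coefficient = 2
x_2 = 2.3333, f(x_2) = 12.703704, coefficient = 2
x_3 = 3.2500, f(x_3) = 34.328125, coefficient = 1

I ≈ (0.916667/2) × 65.546875 = 30.042318
Exact value: 27.875977
Error: 2.166341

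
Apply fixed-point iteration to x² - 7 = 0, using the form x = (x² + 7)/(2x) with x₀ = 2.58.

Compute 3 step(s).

Equation: x² - 7 = 0
Fixed-point form: x = (x² + 7)/(2x)
x₀ = 2.58

x_1 = g(2.580000) = 2.646589
x_2 = g(2.646589) = 2.645751
x_3 = g(2.645751) = 2.645751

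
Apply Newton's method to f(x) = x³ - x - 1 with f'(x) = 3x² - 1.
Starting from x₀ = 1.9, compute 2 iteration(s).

f(x) = x³ - x - 1
f'(x) = 3x² - 1
x₀ = 1.9

Newton-Raphson formula: x_{n+1} = x_n - f(x_n)/f'(x_n)

Iteration 1:
  f(1.900000) = 3.959000
  f'(1.900000) = 9.830000
  x_1 = 1.900000 - 3.959000/9.830000 = 1.497253
Iteration 2:
  f(1.497253) = 0.859240
  f'(1.497253) = 5.725302
  x_2 = 1.497253 - 0.859240/5.725302 = 1.347176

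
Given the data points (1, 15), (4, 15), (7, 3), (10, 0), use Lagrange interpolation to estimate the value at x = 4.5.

Lagrange interpolation formula:
P(x) = Σ yᵢ × Lᵢ(x)
where Lᵢ(x) = Π_{j≠i} (x - xⱼ)/(xᵢ - xⱼ)

L_0(4.5) = (4.5 - 4)/(1 - 4) × (4.5 - 7)/(1 - 7) × (4.5 - 10)/(1 - 10) = -0.042438
L_1(4.5) = (4.5 - 1)/(4 - 1) × (4.5 - 7)/(4 - 7) × (4.5 - 10)/(4 - 10) = 0.891204
L_2(4.5) = (4.5 - 1)/(7 - 1) × (4.5 - 4)/(7 - 4) × (4.5 - 10)/(7 - 10) = 0.178241
L_3(4.5) = (4.5 - 1)/(10 - 1) × (4.5 - 4)/(10 - 4) × (4.5 - 7)/(10 - 7) = -0.027006

P(4.5) = 15×L_0(4.5) + 15×L_1(4.5) + 3×L_2(4.5) + 0×L_3(4.5)
P(4.5) = 13.266204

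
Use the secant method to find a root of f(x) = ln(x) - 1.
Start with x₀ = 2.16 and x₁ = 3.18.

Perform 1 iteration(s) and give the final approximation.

f(x) = ln(x) - 1
x₀ = 2.16, x₁ = 3.18

Secant formula: x_{n+1} = x_n - f(x_n)(x_n - x_{n-1})/(f(x_n) - f(x_{n-1}))

Iteration 1:
  f(2.160000) = -0.229892
  f(3.180000) = 0.156881
  x_2 = 3.180000 - 0.156881×(3.180000 - 2.160000)/(0.156881 - (-0.229892))
       = 2.766272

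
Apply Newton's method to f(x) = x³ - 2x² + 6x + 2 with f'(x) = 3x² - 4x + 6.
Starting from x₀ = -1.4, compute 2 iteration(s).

f(x) = x³ - 2x² + 6x + 2
f'(x) = 3x² - 4x + 6
x₀ = -1.4

Newton-Raphson formula: x_{n+1} = x_n - f(x_n)/f'(x_n)

Iteration 1:
  f(-1.400000) = -13.064000
  f'(-1.400000) = 17.480000
  x_1 = -1.400000 - (-13.064000)/17.480000 = -0.652632
Iteration 2:
  f(-0.652632) = -3.045619
  f'(-0.652632) = 9.888310
  x_2 = -0.652632 - (-3.045619)/9.888310 = -0.344630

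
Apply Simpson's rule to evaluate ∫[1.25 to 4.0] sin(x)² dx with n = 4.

f(x) = sin(x)²
a = 1.25, b = 4.0, n = 4
h = (b - a)/n = 0.687500

Simpson's rule: (h/3)[f(x₀) + 4f(x₁) + 2f(x₂) + ... + f(xₙ)]

x_0 = 1.2500, f(x_0) = 0.900572, coefficient = 1
x_1 = 1.9375, f(x_1) = 0.871449, coefficient = 4
x_2 = 2.6250, f(x_2) = 0.243957, coefficient = 2
x_3 = 3.3125, f(x_3) = 0.028926, coefficient = 4
x_4 = 4.0000, f(x_4) = 0.572750, coefficient = 1

I ≈ (0.687500/3) × 5.562736 = 1.274794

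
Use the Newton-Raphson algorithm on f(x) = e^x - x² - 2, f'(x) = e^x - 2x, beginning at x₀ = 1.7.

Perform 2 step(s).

f(x) = e^x - x² - 2
f'(x) = e^x - 2x
x₀ = 1.7

Newton-Raphson formula: x_{n+1} = x_n - f(x_n)/f'(x_n)

Iteration 1:
  f(1.700000) = 0.583947
  f'(1.700000) = 2.073947
  x_1 = 1.700000 - 0.583947/2.073947 = 1.418437
Iteration 2:
  f(1.418437) = 0.118695
  f'(1.418437) = 1.293785
  x_2 = 1.418437 - 0.118695/1.293785 = 1.326694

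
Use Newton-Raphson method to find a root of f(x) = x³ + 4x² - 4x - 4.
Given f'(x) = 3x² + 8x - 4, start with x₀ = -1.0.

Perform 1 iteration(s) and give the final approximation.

f(x) = x³ + 4x² - 4x - 4
f'(x) = 3x² + 8x - 4
x₀ = -1.0

Newton-Raphson formula: x_{n+1} = x_n - f(x_n)/f'(x_n)

Iteration 1:
  f(-1.000000) = 3.000000
  f'(-1.000000) = -9.000000
  x_1 = -1.000000 - 3.000000/(-9.000000) = -0.666667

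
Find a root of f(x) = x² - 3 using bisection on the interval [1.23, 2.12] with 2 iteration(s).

f(x) = x² - 3
Initial interval: [1.23, 2.12]

Iteration 1:
  c_1 = (1.230000 + 2.120000)/2 = 1.675000
  f(c_1) = f(1.675000) = -0.194375
  f(a) × f(c) ≥ 0, new interval: [1.675000, 2.120000]
Iteration 2:
  c_2 = (1.675000 + 2.120000)/2 = 1.897500
  f(c_2) = f(1.897500) = 0.600506
  f(a) × f(c) < 0, new interval: [1.675000, 1.897500]

After 2 iteration(s), the approximation is c_2 = 1.897500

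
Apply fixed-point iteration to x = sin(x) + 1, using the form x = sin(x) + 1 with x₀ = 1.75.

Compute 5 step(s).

Equation: x = sin(x) + 1
Fixed-point form: x = sin(x) + 1
x₀ = 1.75

x_1 = g(1.750000) = 1.983986
x_2 = g(1.983986) = 1.915845
x_3 = g(1.915845) = 1.941059
x_4 = g(1.941059) = 1.932232
x_5 = g(1.932232) = 1.935390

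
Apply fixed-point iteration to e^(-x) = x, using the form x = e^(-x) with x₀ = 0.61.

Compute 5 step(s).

Equation: e^(-x) = x
Fixed-point form: x = e^(-x)
x₀ = 0.61

x_1 = g(0.610000) = 0.543351
x_2 = g(0.543351) = 0.580799
x_3 = g(0.580799) = 0.559451
x_4 = g(0.559451) = 0.571523
x_5 = g(0.571523) = 0.564665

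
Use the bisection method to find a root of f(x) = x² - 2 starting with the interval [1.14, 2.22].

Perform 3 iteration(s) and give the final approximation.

f(x) = x² - 2
Initial interval: [1.14, 2.22]

Iteration 1:
  c_1 = (1.140000 + 2.220000)/2 = 1.680000
  f(c_1) = f(1.680000) = 0.822400
  f(a) × f(c) < 0, new interval: [1.140000, 1.680000]
Iteration 2:
  c_2 = (1.140000 + 1.680000)/2 = 1.410000
  f(c_2) = f(1.410000) = -0.011900
  f(a) × f(c) ≥ 0, new interval: [1.410000, 1.680000]
Iteration 3:
  c_3 = (1.410000 + 1.680000)/2 = 1.545000
  f(c_3) = f(1.545000) = 0.387025
  f(a) × f(c) < 0, new interval: [1.410000, 1.545000]

After 3 iteration(s), the approximation is c_3 = 1.545000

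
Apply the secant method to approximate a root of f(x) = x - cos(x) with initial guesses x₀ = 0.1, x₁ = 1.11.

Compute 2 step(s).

f(x) = x - cos(x)
x₀ = 0.1, x₁ = 1.11

Secant formula: x_{n+1} = x_n - f(x_n)(x_n - x_{n-1})/(f(x_n) - f(x_{n-1}))

Iteration 1:
  f(0.100000) = -0.895004
  f(1.110000) = 0.665338
  x_2 = 1.110000 - 0.665338×(1.110000 - 0.100000)/(0.665338 - (-0.895004))
       = 0.679331
Iteration 2:
  f(1.110000) = 0.665338
  f(0.679331) = -0.098663
  x_3 = 0.679331 - (-0.098663)×(0.679331 - 1.110000)/(-0.098663 - 0.665338)
       = 0.734947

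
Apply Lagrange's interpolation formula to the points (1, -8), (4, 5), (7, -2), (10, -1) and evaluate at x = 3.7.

Lagrange interpolation formula:
P(x) = Σ yᵢ × Lᵢ(x)
where Lᵢ(x) = Π_{j≠i} (x - xⱼ)/(xᵢ - xⱼ)

L_0(3.7) = (3.7 - 4)/(1 - 4) × (3.7 - 7)/(1 - 7) × (3.7 - 10)/(1 - 10) = 0.038500
L_1(3.7) = (3.7 - 1)/(4 - 1) × (3.7 - 7)/(4 - 7) × (3.7 - 10)/(4 - 10) = 1.039500
L_2(3.7) = (3.7 - 1)/(7 - 1) × (3.7 - 4)/(7 - 4) × (3.7 - 10)/(7 - 10) = -0.094500
L_3(3.7) = (3.7 - 1)/(10 - 1) × (3.7 - 4)/(10 - 4) × (3.7 - 7)/(10 - 7) = 0.016500

P(3.7) = (-8)×L_0(3.7) + 5×L_1(3.7) + (-2)×L_2(3.7) + (-1)×L_3(3.7)
P(3.7) = 5.062000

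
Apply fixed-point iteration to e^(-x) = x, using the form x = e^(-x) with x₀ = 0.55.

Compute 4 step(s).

Equation: e^(-x) = x
Fixed-point form: x = e^(-x)
x₀ = 0.55

x_1 = g(0.550000) = 0.576950
x_2 = g(0.576950) = 0.561609
x_3 = g(0.561609) = 0.570291
x_4 = g(0.570291) = 0.565361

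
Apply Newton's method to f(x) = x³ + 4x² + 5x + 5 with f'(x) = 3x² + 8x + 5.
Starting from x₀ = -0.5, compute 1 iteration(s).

f(x) = x³ + 4x² + 5x + 5
f'(x) = 3x² + 8x + 5
x₀ = -0.5

Newton-Raphson formula: x_{n+1} = x_n - f(x_n)/f'(x_n)

Iteration 1:
  f(-0.500000) = 3.375000
  f'(-0.500000) = 1.750000
  x_1 = -0.500000 - 3.375000/1.750000 = -2.428571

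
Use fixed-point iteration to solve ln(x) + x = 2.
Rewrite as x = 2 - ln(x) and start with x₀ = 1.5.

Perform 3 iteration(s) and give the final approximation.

Equation: ln(x) + x = 2
Fixed-point form: x = 2 - ln(x)
x₀ = 1.5

x_1 = g(1.500000) = 1.594535
x_2 = g(1.594535) = 1.533418
x_3 = g(1.533418) = 1.572501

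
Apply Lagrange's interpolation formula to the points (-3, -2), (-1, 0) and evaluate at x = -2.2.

Lagrange interpolation formula:
P(x) = Σ yᵢ × Lᵢ(x)
where Lᵢ(x) = Π_{j≠i} (x - xⱼ)/(xᵢ - xⱼ)

L_0(-2.2) = (-2.2 - (-1))/(-3 - (-1)) = 0.600000
L_1(-2.2) = (-2.2 - (-3))/(-1 - (-3)) = 0.400000

P(-2.2) = (-2)×L_0(-2.2) + 0×L_1(-2.2)
P(-2.2) = -1.200000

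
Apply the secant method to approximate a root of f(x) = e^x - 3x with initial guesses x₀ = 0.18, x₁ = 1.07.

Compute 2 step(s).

f(x) = e^x - 3x
x₀ = 0.18, x₁ = 1.07

Secant formula: x_{n+1} = x_n - f(x_n)(x_n - x_{n-1})/(f(x_n) - f(x_{n-1}))

Iteration 1:
  f(0.180000) = 0.657217
  f(1.070000) = -0.294621
  x_2 = 1.070000 - (-0.294621)×(1.070000 - 0.180000)/(-0.294621 - 0.657217)
       = 0.794520
Iteration 2:
  f(1.070000) = -0.294621
  f(0.794520) = -0.170182
  x_3 = 0.794520 - (-0.170182)×(0.794520 - 1.070000)/(-0.170182 - (-0.294621))
       = 0.417775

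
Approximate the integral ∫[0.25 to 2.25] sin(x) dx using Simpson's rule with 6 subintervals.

f(x) = sin(x)
a = 0.25, b = 2.25, n = 6
h = (b - a)/n = 0.333333

Simpson's rule: (h/3)[f(x₀) + 4f(x₁) + 2f(x₂) + ... + f(xₙ)]

x_0 = 0.2500, f(x_0) = 0.247404, coefficient = 1
x_1 = 0.5833, f(x_1) = 0.550809, coefficient = 4
x_2 = 0.9167, f(x_2) = 0.793578, coefficient = 2
x_3 = 1.2500, f(x_3) = 0.948985, coefficient = 4
x_4 = 1.5833, f(x_4) = 0.999921, coefficient = 2
x_5 = 1.9167, f(x_5) = 0.940781, coefficient = 4
x_6 = 2.2500, f(x_6) = 0.778073, coefficient = 1

I ≈ (0.333333/3) × 14.374773 = 1.597197
Exact value: 1.597086
Error: 0.000111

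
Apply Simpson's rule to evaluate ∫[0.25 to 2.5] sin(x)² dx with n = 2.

f(x) = sin(x)²
a = 0.25, b = 2.5, n = 2
h = (b - a)/n = 1.125000

Simpson's rule: (h/3)[f(x₀) + 4f(x₁) + 2f(x₂) + ... + f(xₙ)]

x_0 = 0.2500, f(x_0) = 0.061209, coefficient = 1
x_1 = 1.3750, f(x_1) = 0.962151, coefficient = 4
x_2 = 2.5000, f(x_2) = 0.358169, coefficient = 1

I ≈ (1.125000/3) × 4.267982 = 1.600493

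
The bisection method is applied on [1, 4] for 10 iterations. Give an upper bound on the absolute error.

Bisection error bound: |error| ≤ (b-a)/2^n
|error| ≤ (4 - 1)/2^10 = 3/2^10
|error| ≤ 0.0029296875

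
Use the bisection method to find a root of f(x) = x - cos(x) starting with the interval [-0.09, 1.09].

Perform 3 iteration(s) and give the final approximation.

f(x) = x - cos(x)
Initial interval: [-0.09, 1.09]

Iteration 1:
  c_1 = (-0.090000 + 1.090000)/2 = 0.500000
  f(c_1) = f(0.500000) = -0.377583
  f(a) × f(c) ≥ 0, new interval: [0.500000, 1.090000]
Iteration 2:
  c_2 = (0.500000 + 1.090000)/2 = 0.795000
  f(c_2) = f(0.795000) = 0.094715
  f(a) × f(c) < 0, new interval: [0.500000, 0.795000]
Iteration 3:
  c_3 = (0.500000 + 0.795000)/2 = 0.647500
  f(c_3) = f(0.647500) = -0.150094
  f(a) × f(c) ≥ 0, new interval: [0.647500, 0.795000]

After 3 iteration(s), the approximation is c_3 = 0.647500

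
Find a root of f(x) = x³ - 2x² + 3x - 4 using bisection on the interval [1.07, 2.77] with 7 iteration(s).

f(x) = x³ - 2x² + 3x - 4
Initial interval: [1.07, 2.77]

Iteration 1:
  c_1 = (1.070000 + 2.770000)/2 = 1.920000
  f(c_1) = f(1.920000) = 1.465088
  f(a) × f(c) < 0, new interval: [1.070000, 1.920000]
Iteration 2:
  c_2 = (1.070000 + 1.920000)/2 = 1.495000
  f(c_2) = f(1.495000) = -0.643688
  f(a) × f(c) ≥ 0, new interval: [1.495000, 1.920000]
Iteration 3:
  c_3 = (1.495000 + 1.920000)/2 = 1.707500
  f(c_3) = f(1.707500) = 0.269700
  f(a) × f(c) < 0, new interval: [1.495000, 1.707500]
Iteration 4:
  c_4 = (1.495000 + 1.707500)/2 = 1.601250
  f(c_4) = f(1.601250) = -0.218646
  f(a) × f(c) ≥ 0, new interval: [1.601250, 1.707500]
Iteration 5:
  c_5 = (1.601250 + 1.707500)/2 = 1.654375
  f(c_5) = f(1.654375) = 0.017164
  f(a) × f(c) < 0, new interval: [1.601250, 1.654375]
Iteration 6:
  c_6 = (1.601250 + 1.654375)/2 = 1.627813
  f(c_6) = f(1.627813) = -0.102775
  f(a) × f(c) ≥ 0, new interval: [1.627813, 1.654375]
Iteration 7:
  c_7 = (1.627813 + 1.654375)/2 = 1.641094
  f(c_7) = f(1.641094) = -0.043321
  f(a) × f(c) ≥ 0, new interval: [1.641094, 1.654375]

After 7 iteration(s), the approximation is c_7 = 1.641094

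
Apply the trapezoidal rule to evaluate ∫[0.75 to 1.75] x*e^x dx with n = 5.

f(x) = x*e^x
a = 0.75, b = 1.75, n = 5
h = (b - a)/n = 0.200000

Trapezoidal rule: (h/2)[f(x₀) + 2f(x₁) + 2f(x₂) + ... + f(xₙ)]

x_0 = 0.7500, f(x_0) = 1.587750, coefficient = 1
x_1 = 0.9500, f(x_1) = 2.456424, coefficient = 2
x_2 = 1.1500, f(x_2) = 3.631922, coefficient = 2
x_3 = 1.3500, f(x_3) = 5.207524, coefficient = 2
x_4 = 1.5500, f(x_4) = 7.302779, coefficient = 2
x_5 = 1.7500, f(x_5) = 10.070555, coefficient = 1

I ≈ (0.200000/2) × 48.855603 = 4.885560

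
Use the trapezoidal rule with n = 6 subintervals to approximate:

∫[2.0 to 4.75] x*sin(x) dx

f(x) = x*sin(x)
a = 2.0, b = 4.75, n = 6
h = (b - a)/n = 0.458333

Trapezoidal rule: (h/2)[f(x₀) + 2f(x₁) + 2f(x₂) + ... + f(xₙ)]

x_0 = 2.0000, f(x_0) = 1.818595, coefficient = 1
x_1 = 2.4583, f(x_1) = 1.552005, coefficient = 2
x_2 = 2.9167, f(x_2) = 0.650516, coefficient = 2
x_3 = 3.3750, f(x_3) = -0.780617, coefficient = 2
x_4 = 3.8333, f(x_4) = -2.445202, coefficient = 2
x_5 = 4.2917, f(x_5) = -3.917408, coefficient = 2
x_6 = 4.7500, f(x_6) = -4.746641, coefficient = 1

I ≈ (0.458333/2) × -12.809456 = -2.935500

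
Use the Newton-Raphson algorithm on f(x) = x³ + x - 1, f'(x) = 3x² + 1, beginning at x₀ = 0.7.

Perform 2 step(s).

f(x) = x³ + x - 1
f'(x) = 3x² + 1
x₀ = 0.7

Newton-Raphson formula: x_{n+1} = x_n - f(x_n)/f'(x_n)

Iteration 1:
  f(0.700000) = 0.043000
  f'(0.700000) = 2.470000
  x_1 = 0.700000 - 0.043000/2.470000 = 0.682591
Iteration 2:
  f(0.682591) = 0.000631
  f'(0.682591) = 2.397792
  x_2 = 0.682591 - 0.000631/2.397792 = 0.682328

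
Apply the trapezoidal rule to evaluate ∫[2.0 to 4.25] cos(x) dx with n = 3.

f(x) = cos(x)
a = 2.0, b = 4.25, n = 3
h = (b - a)/n = 0.750000

Trapezoidal rule: (h/2)[f(x₀) + 2f(x₁) + 2f(x₂) + ... + f(xₙ)]

x_0 = 2.0000, f(x_0) = -0.416147, coefficient = 1
x_1 = 2.7500, f(x_1) = -0.924302, coefficient = 2
x_2 = 3.5000, f(x_2) = -0.936457, coefficient = 2
x_3 = 4.2500, f(x_3) = -0.446087, coefficient = 1

I ≈ (0.750000/2) × -4.583752 = -1.718907
Exact value: -1.804287
Error: 0.085380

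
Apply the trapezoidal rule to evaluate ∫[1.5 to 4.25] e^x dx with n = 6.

f(x) = e^x
a = 1.5, b = 4.25, n = 6
h = (b - a)/n = 0.458333

Trapezoidal rule: (h/2)[f(x₀) + 2f(x₁) + 2f(x₂) + ... + f(xₙ)]

x_0 = 1.5000, f(x_0) = 4.481689, coefficient = 1
x_1 = 1.9583, f(x_1) = 7.087505, coefficient = 2
x_2 = 2.4167, f(x_2) = 11.208436, coefficient = 2
x_3 = 2.8750, f(x_3) = 17.725424, coefficient = 2
x_4 = 3.3333, f(x_4) = 28.031625, coefficient = 2
x_5 = 3.7917, f(x_5) = 44.330222, coefficient = 2
x_6 = 4.2500, f(x_6) = 70.105412, coefficient = 1

I ≈ (0.458333/2) × 291.353525 = 66.768516
Exact value: 65.623723
Error: 1.144793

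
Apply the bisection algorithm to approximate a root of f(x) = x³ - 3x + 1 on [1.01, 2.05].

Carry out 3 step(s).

f(x) = x³ - 3x + 1
Initial interval: [1.01, 2.05]

Iteration 1:
  c_1 = (1.010000 + 2.050000)/2 = 1.530000
  f(c_1) = f(1.530000) = -0.008423
  f(a) × f(c) ≥ 0, new interval: [1.530000, 2.050000]
Iteration 2:
  c_2 = (1.530000 + 2.050000)/2 = 1.790000
  f(c_2) = f(1.790000) = 1.365339
  f(a) × f(c) < 0, new interval: [1.530000, 1.790000]
Iteration 3:
  c_3 = (1.530000 + 1.790000)/2 = 1.660000
  f(c_3) = f(1.660000) = 0.594296
  f(a) × f(c) < 0, new interval: [1.530000, 1.660000]

After 3 iteration(s), the approximation is c_3 = 1.660000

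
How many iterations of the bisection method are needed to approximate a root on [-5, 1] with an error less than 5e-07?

We need (b-a)/2^n ≤ 5e-07
(1 - (-5))/2^n ≤ 5e-07
6/2^n ≤ 5e-07
2^n ≥ 12000000
n ≥ log₂(12000000) = 23.52
n ≥ 24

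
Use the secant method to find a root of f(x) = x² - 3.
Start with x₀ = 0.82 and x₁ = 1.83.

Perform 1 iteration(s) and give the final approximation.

f(x) = x² - 3
x₀ = 0.82, x₁ = 1.83

Secant formula: x_{n+1} = x_n - f(x_n)(x_n - x_{n-1})/(f(x_n) - f(x_{n-1}))

Iteration 1:
  f(0.820000) = -2.327600
  f(1.830000) = 0.348900
  x_2 = 1.830000 - 0.348900×(1.830000 - 0.820000)/(0.348900 - (-2.327600))
       = 1.698340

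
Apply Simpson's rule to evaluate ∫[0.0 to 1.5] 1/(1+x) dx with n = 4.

f(x) = 1/(1+x)
a = 0.0, b = 1.5, n = 4
h = (b - a)/n = 0.375000

Simpson's rule: (h/3)[f(x₀) + 4f(x₁) + 2f(x₂) + ... + f(xₙ)]

x_0 = 0.0000, f(x_0) = 1.000000, coefficient = 1
x_1 = 0.3750, f(x_1) = 0.727273, coefficient = 4
x_2 = 0.7500, f(x_2) = 0.571429, coefficient = 2
x_3 = 1.1250, f(x_3) = 0.470588, coefficient = 4
x_4 = 1.5000, f(x_4) = 0.400000, coefficient = 1

I ≈ (0.375000/3) × 7.334301 = 0.916788
Exact value: 0.916291
Error: 0.000497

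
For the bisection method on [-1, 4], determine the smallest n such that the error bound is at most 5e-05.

We need (b-a)/2^n ≤ 5e-05
(4 - (-1))/2^n ≤ 5e-05
5/2^n ≤ 5e-05
2^n ≥ 100000
n ≥ log₂(100000) = 16.61
n ≥ 17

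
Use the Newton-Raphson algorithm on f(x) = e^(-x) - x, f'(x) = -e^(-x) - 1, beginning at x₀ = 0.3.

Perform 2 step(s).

f(x) = e^(-x) - x
f'(x) = -e^(-x) - 1
x₀ = 0.3

Newton-Raphson formula: x_{n+1} = x_n - f(x_n)/f'(x_n)

Iteration 1:
  f(0.300000) = 0.440818
  f'(0.300000) = -1.740818
  x_1 = 0.300000 - 0.440818/(-1.740818) = 0.553225
Iteration 2:
  f(0.553225) = 0.021868
  f'(0.553225) = -1.575092
  x_2 = 0.553225 - 0.021868/(-1.575092) = 0.567108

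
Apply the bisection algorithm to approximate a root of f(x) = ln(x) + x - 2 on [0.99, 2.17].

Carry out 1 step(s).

f(x) = ln(x) + x - 2
Initial interval: [0.99, 2.17]

Iteration 1:
  c_1 = (0.990000 + 2.170000)/2 = 1.580000
  f(c_1) = f(1.580000) = 0.037425
  f(a) × f(c) < 0, new interval: [0.990000, 1.580000]

After 1 iteration(s), the approximation is c_1 = 1.580000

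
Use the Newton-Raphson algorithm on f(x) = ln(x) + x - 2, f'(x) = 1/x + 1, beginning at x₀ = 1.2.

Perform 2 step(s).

f(x) = ln(x) + x - 2
f'(x) = 1/x + 1
x₀ = 1.2

Newton-Raphson formula: x_{n+1} = x_n - f(x_n)/f'(x_n)

Iteration 1:
  f(1.200000) = -0.617678
  f'(1.200000) = 1.833333
  x_1 = 1.200000 - (-0.617678)/1.833333 = 1.536916
Iteration 2:
  f(1.536916) = -0.033307
  f'(1.536916) = 1.650654
  x_2 = 1.536916 - (-0.033307)/1.650654 = 1.557094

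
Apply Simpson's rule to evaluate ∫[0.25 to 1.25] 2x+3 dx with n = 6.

f(x) = 2x+3
a = 0.25, b = 1.25, n = 6
h = (b - a)/n = 0.166667

Simpson's rule: (h/3)[f(x₀) + 4f(x₁) + 2f(x₂) + ... + f(xₙ)]

x_0 = 0.2500, f(x_0) = 3.500000, coefficient = 1
x_1 = 0.4167, f(x_1) = 3.833333, coefficient = 4
x_2 = 0.5833, f(x_2) = 4.166667, coefficient = 2
x_3 = 0.7500, f(x_3) = 4.500000, coefficient = 4
x_4 = 0.9167, f(x_4) = 4.833333, coefficient = 2
x_5 = 1.0833, f(x_5) = 5.166667, coefficient = 4
x_6 = 1.2500, f(x_6) = 5.500000, coefficient = 1

I ≈ (0.166667/3) × 81.000000 = 4.500000
Exact value: 4.500000
Error: 0.000000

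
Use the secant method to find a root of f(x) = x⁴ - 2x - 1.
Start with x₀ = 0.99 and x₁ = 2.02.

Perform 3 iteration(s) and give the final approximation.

f(x) = x⁴ - 2x - 1
x₀ = 0.99, x₁ = 2.02

Secant formula: x_{n+1} = x_n - f(x_n)(x_n - x_{n-1})/(f(x_n) - f(x_{n-1}))

Iteration 1:
  f(0.990000) = -2.019404
  f(2.020000) = 11.609664
  x_2 = 2.020000 - 11.609664×(2.020000 - 0.990000)/(11.609664 - (-2.019404))
       = 1.142614
Iteration 2:
  f(2.020000) = 11.609664
  f(1.142614) = -1.580724
  x_3 = 1.142614 - (-1.580724)×(1.142614 - 2.020000)/(-1.580724 - 11.609664)
       = 1.247759
Iteration 3:
  f(1.142614) = -1.580724
  f(1.247759) = -1.071572
  x_4 = 1.247759 - (-1.071572)×(1.247759 - 1.142614)/(-1.071572 - (-1.580724))
       = 1.469050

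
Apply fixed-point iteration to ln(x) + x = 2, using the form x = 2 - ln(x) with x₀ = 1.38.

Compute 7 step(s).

Equation: ln(x) + x = 2
Fixed-point form: x = 2 - ln(x)
x₀ = 1.38

x_1 = g(1.380000) = 1.677917
x_2 = g(1.677917) = 1.482447
x_3 = g(1.482447) = 1.606306
x_4 = g(1.606306) = 1.526063
x_5 = g(1.526063) = 1.577309
x_6 = g(1.577309) = 1.544280
x_7 = g(1.544280) = 1.565442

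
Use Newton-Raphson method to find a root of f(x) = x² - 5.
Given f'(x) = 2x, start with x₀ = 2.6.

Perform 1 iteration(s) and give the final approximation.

f(x) = x² - 5
f'(x) = 2x
x₀ = 2.6

Newton-Raphson formula: x_{n+1} = x_n - f(x_n)/f'(x_n)

Iteration 1:
  f(2.600000) = 1.760000
  f'(2.600000) = 5.200000
  x_1 = 2.600000 - 1.760000/5.200000 = 2.261538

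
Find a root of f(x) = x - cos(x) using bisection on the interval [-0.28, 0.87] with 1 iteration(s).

f(x) = x - cos(x)
Initial interval: [-0.28, 0.87]

Iteration 1:
  c_1 = (-0.280000 + 0.870000)/2 = 0.295000
  f(c_1) = f(0.295000) = -0.661802
  f(a) × f(c) ≥ 0, new interval: [0.295000, 0.870000]

After 1 iteration(s), the approximation is c_1 = 0.295000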